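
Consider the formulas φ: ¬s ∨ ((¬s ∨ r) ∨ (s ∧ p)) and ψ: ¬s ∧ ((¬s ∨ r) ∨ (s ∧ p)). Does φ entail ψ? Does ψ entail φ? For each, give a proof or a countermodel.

Forward direction. This fails. Under p = T, s = T, r = F, the left side is true but the right side is false.

Converse. Assume the antecedent. If p is true, ¬s ∨ ((¬s ∨ r) ∨ (s ∧ p)) reduces to true regardless of the other variables. If p is false, the antecedent forces (p = F, s = F, r = F) or (p = F, s = F, r = T), and ¬s ∨ ((¬s ∨ r) ∨ (s ∧ p)) holds there. Either way ¬s ∨ ((¬s ∨ r) ∨ (s ∧ p)) holds.

Not equivalent: only (⇐) holds.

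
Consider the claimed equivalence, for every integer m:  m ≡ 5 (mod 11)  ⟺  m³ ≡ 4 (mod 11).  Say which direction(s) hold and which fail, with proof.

Both implications hold.

[⇒] Suppose m ≡ 5 (mod 11). Write m = 11j + 5. Then (11j + 5)³ = 1331j³ + 1815j² + 825j + 125 = 11(121j³ + 165j² + 75j + 11) + 4, so m³ ≡ 4 (mod 11).

[⇐] Conversely, suppose m³ ≡ 4 (mod 11). The only residue r in {0, …, 10} with r³ ≡ 4 (mod 11) is r = 5, so m ≡ 5 (mod 11).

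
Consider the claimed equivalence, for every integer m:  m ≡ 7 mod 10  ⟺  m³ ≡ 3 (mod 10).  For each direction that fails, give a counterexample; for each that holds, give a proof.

Both implications hold.

(⇒) Suppose m ≡ 7 mod 10. Write m = 10j + 7. Then (10j + 7)³ = 1000j³ + 2100j² + 1470j + 343 = 10(100j³ + 210j² + 147j + 34) + 3, so m³ ≡ 3 (mod 10).

(⇐) For the converse, argue contrapositively. If m ≢ 7 (mod 10), then m is congruent to one of 0, 1, 2, 3, 4, 5, 6, 8, 9 modulo 10, and these give m³ ≡ 0, 1, 8, 7, 4, 5, 6, 2, 9 respectively — never 3.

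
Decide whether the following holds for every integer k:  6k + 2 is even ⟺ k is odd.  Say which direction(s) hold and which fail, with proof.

Forward direction. This fails: take k = 2. Then 6k + 2 = 14, which is even, yet k = 2 is even, not odd.

Converse. Suppose k is odd. Since 6 is even, 6k is even for every k, so 6k + 2 has the same parity as 2, which is even. Hence 6k + 2 is even.

Only the reverse direction holds.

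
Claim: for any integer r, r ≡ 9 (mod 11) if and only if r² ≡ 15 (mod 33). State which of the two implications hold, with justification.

Forward direction. This fails: take r = 20. Then 20 ≡ 9 (mod 11), but 20² = 400 ≡ 4 (mod 33), not 15.

Converse. This fails: take r = 24. Then 24² = 576 ≡ 15 (mod 33), yet 24 ≡ 2 (mod 11), not 9.

Both directions fail.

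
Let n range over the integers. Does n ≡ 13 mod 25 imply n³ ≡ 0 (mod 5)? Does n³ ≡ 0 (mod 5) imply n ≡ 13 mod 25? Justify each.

(→) This fails: take n = 13. Then 13 ≡ 13 (mod 25), but 13³ = 2197 ≡ 2 (mod 5), not 0.

(←) This fails: take n = 0. Then 0³ = 0 ≡ 0 (mod 5), yet 0 ≡ 0 (mod 25), not 13.

Neither direction holds.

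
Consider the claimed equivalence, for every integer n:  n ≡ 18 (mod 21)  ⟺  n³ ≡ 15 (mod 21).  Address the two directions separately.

Not equivalent: only (⇒) holds.

(→) Suppose n ≡ 18 (mod 21). Write n = 21j + 18. Then (21j + 18)³ = 9261j³ + 23814j² + 20412j + 5832 = 21(441j³ + 1134j² + 972j + 277) + 15, so n³ ≡ 15 (mod 21).

(←) This fails: take n = 9. Then 9³ = 729 ≡ 15 (mod 21), yet 9 ≡ 9 (mod 21), not 18.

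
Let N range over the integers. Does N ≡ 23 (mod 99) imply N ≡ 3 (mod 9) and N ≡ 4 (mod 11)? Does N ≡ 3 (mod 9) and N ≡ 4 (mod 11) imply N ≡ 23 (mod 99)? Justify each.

Both directions fail.

(⇒) This fails: N = 23 gives 23 ≡ 23 (mod 99) but 23 ≡ 5 (mod 9), so the conjunction on the right does not hold.

(⇐) This fails: N = 48 satisfies both congruences on the right (48 ≡ 3 mod 9 and 48 ≡ 4 mod 11) yet 48 ≡ 48 (mod 99), not 23.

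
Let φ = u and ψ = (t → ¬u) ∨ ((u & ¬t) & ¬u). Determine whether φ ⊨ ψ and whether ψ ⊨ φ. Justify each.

(→) This fails. Under u = T, t = T, the left side is true but the right side is false.

(←) This fails. Under u = F, t = F, the left side is false but the right side is true.

Both directions fail.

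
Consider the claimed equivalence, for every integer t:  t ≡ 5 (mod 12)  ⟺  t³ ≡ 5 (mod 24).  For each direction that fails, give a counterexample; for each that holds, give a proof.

(→) This fails: take t = 17. Then 17 ≡ 5 (mod 12), but 17³ = 4913 ≡ 17 (mod 24), not 5.

(←) Conversely, the residues r modulo 24 with r³ ≡ 5 (mod 24) are exactly {5}, and each is ≡ 5 (mod 12).

(⇒) fails; (⇐) holds.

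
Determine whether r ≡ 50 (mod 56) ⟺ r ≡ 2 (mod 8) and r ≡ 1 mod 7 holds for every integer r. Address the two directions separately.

Forward direction. Suppose r ≡ 50 (mod 56); write r = 56j + 50. Since 8 ∣ 56, reducing mod 8 gives r ≡ 50 ≡ 2 (mod 8); since 7 ∣ 56, reducing mod 7 gives r ≡ 50 ≡ 1 (mod 7).

Converse. If r ≡ 2 (mod 8) and r ≡ 1 (mod 7), then by the Chinese remainder theorem r ≡ 50 (mod 56). This is exactly r ≡ 50 (mod 56).

Equivalent; both directions hold.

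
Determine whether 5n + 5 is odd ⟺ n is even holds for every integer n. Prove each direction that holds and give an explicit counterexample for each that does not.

[⇒] Suppose 5n + 5 is odd. Since 5 is odd, 5n and n have the same parity, so 5n + 5 ≡ n + 5 (mod 2). As 5 is odd, 5n + 5 is odd exactly when n is even. Thus n is even.

[⇐] Conversely, suppose n is even; write n = 2j. Then 5n + 5 = 5·(2j) + 5 = 2·5j + 5, which is odd.

Both directions hold.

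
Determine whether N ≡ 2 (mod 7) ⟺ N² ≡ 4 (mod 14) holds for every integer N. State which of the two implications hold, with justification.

(⇒) This fails: take N = 9. Then 9 ≡ 2 (mod 7), but 9² = 81 ≡ 11 (mod 14), not 4.

(⇐) This fails: take N = 12. Then 12² = 144 ≡ 4 (mod 14), yet 12 ≡ 5 (mod 7), not 2.

Both directions fail.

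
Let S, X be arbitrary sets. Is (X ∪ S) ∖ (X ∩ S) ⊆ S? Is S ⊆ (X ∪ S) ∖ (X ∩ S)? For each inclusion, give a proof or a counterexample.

Forward inclusion. This inclusion fails. Take S = ∅, X = {1}; then 1 ∈ (X ∪ S) ∖ (X ∩ S) but 1 ∉ S.

Reverse inclusion. This inclusion fails. Take S = {1}, X = {1}; then 1 ∈ S but 1 ∉ (X ∪ S) ∖ (X ∩ S).

Neither inclusion holds.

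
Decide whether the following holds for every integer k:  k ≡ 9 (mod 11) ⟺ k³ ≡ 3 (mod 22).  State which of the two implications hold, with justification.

[⇐] The residues r modulo 22 with r³ ≡ 3 (mod 22) are exactly {9}, and each is ≡ 9 (mod 11).

[⇒] This fails: take k = 20. Then 20 ≡ 9 (mod 11), but 20³ = 8000 ≡ 14 (mod 22), not 3.

(⇒) fails; (⇐) holds.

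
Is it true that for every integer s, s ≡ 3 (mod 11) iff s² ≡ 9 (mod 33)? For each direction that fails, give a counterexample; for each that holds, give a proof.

(→) This fails: take s = 14. Then 14 ≡ 3 (mod 11), but 14² = 196 ≡ 31 (mod 33), not 9.

(←) This fails: take s = 30. Then 30² = 900 ≡ 9 (mod 33), yet 30 ≡ 8 (mod 11), not 3.

Neither direction holds.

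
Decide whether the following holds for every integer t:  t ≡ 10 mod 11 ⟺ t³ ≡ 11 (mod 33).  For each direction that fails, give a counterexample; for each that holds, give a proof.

Neither direction holds.

Forward direction. This fails: take t = 10. Then 10 ≡ 10 (mod 11), but 10³ = 1000 ≡ 10 (mod 33), not 11.

Converse. This fails: take t = 11. Then 11³ = 1331 ≡ 11 (mod 33), yet 11 ≡ 0 (mod 11), not 10.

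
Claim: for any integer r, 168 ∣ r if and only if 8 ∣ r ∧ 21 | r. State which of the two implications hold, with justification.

[⇒] If 168 ∣ r, write r = 168q. Since 168 = 21·8, r = 8·(21q), so 8 ∣ r; and since 168 = 8·21, r = 21·(8q), so 21 ∣ r.

[⇐] Suppose 8 ∣ r and 21 ∣ r. Any common multiple of 8 and 21 is a multiple of their lcm; here gcd(8, 21) = 1, so lcm(8, 21) = 8·21 = 168, so 168 ∣ r.

The biconditional holds.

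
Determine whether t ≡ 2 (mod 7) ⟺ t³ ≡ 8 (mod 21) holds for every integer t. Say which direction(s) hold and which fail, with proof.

(⇒) fails and (⇐) fails.

Forward direction. This fails: take t = 9. Then 9 ≡ 2 (mod 7), but 9³ = 729 ≡ 15 (mod 21), not 8.

Converse. This fails: take t = 8. Then 8³ = 512 ≡ 8 (mod 21), yet 8 ≡ 1 (mod 7), not 2.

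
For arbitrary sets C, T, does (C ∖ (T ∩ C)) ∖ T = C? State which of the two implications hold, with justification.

(⟸) This inclusion fails. Take C = {1}, T = {1}; then 1 ∈ C but 1 ∉ (C ∖ (T ∩ C)) ∖ T.

(⟹) Let x ∈ (C ∖ (T ∩ C)) ∖ T. Then x ∈ C and x ∉ T, from which x ∈ C.

(⊆) holds; (⊇) fails.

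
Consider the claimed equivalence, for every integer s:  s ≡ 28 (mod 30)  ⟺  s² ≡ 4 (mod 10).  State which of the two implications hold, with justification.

Forward direction. Suppose s ≡ 28 (mod 30). Then s² ≡ 28² = 784 (mod 30), and since 10 ∣ 30, also s² ≡ 4 (mod 10).

Converse. This fails: take s = 2. Then 2² = 4 ≡ 4 (mod 10), yet 2 ≡ 2 (mod 30), not 28.

Only the forward direction holds.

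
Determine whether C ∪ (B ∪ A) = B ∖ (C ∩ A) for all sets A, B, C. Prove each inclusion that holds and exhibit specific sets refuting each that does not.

(⊆) This inclusion fails. Take A = {1}, B = ∅, C = ∅; then 1 ∈ C ∪ (B ∪ A) but 1 ∉ B ∖ (C ∩ A).

(⊇) Let x ∈ B ∖ (C ∩ A). Then either x ∈ B and x ∉ A, C; or x ∈ A ∩ B and x ∉ C; or x ∈ B ∩ C and x ∉ A. In each case x ∈ C ∪ (B ∪ A), so B ∖ (C ∩ A) ⊆ C ∪ (B ∪ A).

The sets are not equal: only the reverse inclusion holds.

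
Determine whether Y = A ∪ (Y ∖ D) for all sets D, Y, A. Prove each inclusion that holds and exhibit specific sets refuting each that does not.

(⊆) fails and (⊇) fails.

(⟹) This inclusion fails. Take D = {1}, Y = {1}, A = ∅; then 1 ∈ Y but 1 ∉ A ∪ (Y ∖ D).

(⟸) This inclusion fails. Take D = ∅, Y = ∅, A = {1}; then 1 ∈ A ∪ (Y ∖ D) but 1 ∉ Y.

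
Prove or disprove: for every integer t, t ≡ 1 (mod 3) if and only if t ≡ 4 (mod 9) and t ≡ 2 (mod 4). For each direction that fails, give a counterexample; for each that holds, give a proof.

[⇒] This fails: t = 1 gives 1 ≡ 1 (mod 3) but 1 ≡ 1 (mod 9), so the conjunction on the right does not hold.

[⇐] Conversely, if t ≡ 4 (mod 9) and t ≡ 2 (mod 4), then by the Chinese remainder theorem t ≡ 22 (mod 36). Since 22 ≡ 1 (mod 3) and 3 ∣ 36, we get t ≡ 1 (mod 3).

Only the converse holds.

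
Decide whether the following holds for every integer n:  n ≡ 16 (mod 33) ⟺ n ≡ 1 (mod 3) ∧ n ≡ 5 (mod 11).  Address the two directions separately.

[⇒] Suppose n ≡ 16 (mod 33); write n = 33j + 16. Since 3 ∣ 33, reducing mod 3 gives n ≡ 16 ≡ 1 (mod 3); since 11 ∣ 33, reducing mod 11 gives n ≡ 16 ≡ 5 (mod 11).

[⇐] Conversely, if n ≡ 1 (mod 3) and n ≡ 5 (mod 11), then by the Chinese remainder theorem n ≡ 16 (mod 33). This is exactly n ≡ 16 (mod 33).

Equivalent; both directions hold.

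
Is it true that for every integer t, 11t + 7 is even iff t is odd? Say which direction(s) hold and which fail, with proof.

(→) Suppose 11t + 7 is even. Since 11 is odd, 11t and t have the same parity, so 11t + 7 ≡ t + 7 (mod 2). As 7 is odd, 11t + 7 is even exactly when t is odd. Thus t is odd.

(←) Conversely, suppose t is odd; write t = 2j + 1. Then 11t + 7 = 11·(2j + 1) + 7 = 2·11j + 18, which is even.

Equivalent; both directions hold.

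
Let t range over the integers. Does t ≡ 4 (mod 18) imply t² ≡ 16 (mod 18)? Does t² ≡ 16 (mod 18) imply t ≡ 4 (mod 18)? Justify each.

(⇒) Suppose t ≡ 4 (mod 18). Write t = 18j + 4. Then (18j + 4)² = 324j² + 144j + 16 = 18(18j² + 8j) + 16, so t² ≡ 16 (mod 18).

(⇐) This fails: take t = 14. Then 14² = 196 ≡ 16 (mod 18), yet 14 ≡ 14 (mod 18), not 4.

Only the forward direction holds.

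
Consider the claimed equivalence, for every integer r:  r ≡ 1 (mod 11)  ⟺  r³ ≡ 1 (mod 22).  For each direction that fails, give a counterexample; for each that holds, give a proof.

(⇒) fails; (⇐) holds.

[⇒] This fails: take r = 12. Then 12 ≡ 1 (mod 11), but 12³ = 1728 ≡ 12 (mod 22), not 1.

[⇐] Conversely, the residues r modulo 22 with r³ ≡ 1 (mod 22) are exactly {1}, and each is ≡ 1 (mod 11).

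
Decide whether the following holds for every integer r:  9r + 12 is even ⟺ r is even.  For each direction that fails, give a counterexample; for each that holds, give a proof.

Equivalent; both directions hold.

(⟹) Suppose 9r + 12 is even. Since 9 is odd, 9r and r have the same parity, so 9r + 12 ≡ r + 12 (mod 2). As 12 is even, 9r + 12 is even exactly when r is even. Thus r is even.

(⟸) Conversely, suppose r is even; write r = 2j. Then 9r + 12 = 9·(2j) + 12 = 2·9j + 12, which is even.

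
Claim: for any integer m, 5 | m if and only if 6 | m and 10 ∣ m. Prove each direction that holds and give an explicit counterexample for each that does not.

[⇒] This fails: take m = 5. Certainly 5 ∣ 5, but 6 ∤ 5.

[⇐] Suppose 6 ∣ m and 10 ∣ m. Any common multiple of 6 and 10 is a multiple of their lcm; here lcm(6, 10) = 6·10/gcd(6, 10) = 60/2 = 30, so 30 ∣ m. Since 5 ∣ 30, it follows that 5 ∣ m.

Not equivalent: only (⇐) holds.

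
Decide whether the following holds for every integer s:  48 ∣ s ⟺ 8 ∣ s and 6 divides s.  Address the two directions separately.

(⟹) If 48 ∣ s, write s = 48q. Since 48 = 6·8, s = 8·(6q), so 8 ∣ s; and since 48 = 8·6, s = 6·(8q), so 6 ∣ s.

(⟸) This fails: take s = 24. Both 8 ∣ 24 and 6 ∣ 24, yet 24 is not a multiple of 48 (since 24 = 0·48 + 24), so 48 ∤ 24.

Only the forward direction holds.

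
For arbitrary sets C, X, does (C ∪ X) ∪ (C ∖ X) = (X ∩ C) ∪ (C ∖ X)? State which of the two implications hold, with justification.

(⊇) Let x ∈ (X ∩ C) ∪ (C ∖ X). Then either x ∈ C and x ∉ X; or x ∈ C ∩ X. In each case x ∈ (C ∪ X) ∪ (C ∖ X), so (X ∩ C) ∪ (C ∖ X) ⊆ (C ∪ X) ∪ (C ∖ X).

(⊆) This inclusion fails. Take C = ∅, X = {1}; then 1 ∈ (C ∪ X) ∪ (C ∖ X) but 1 ∉ (X ∩ C) ∪ (C ∖ X).

Only the reverse inclusion holds.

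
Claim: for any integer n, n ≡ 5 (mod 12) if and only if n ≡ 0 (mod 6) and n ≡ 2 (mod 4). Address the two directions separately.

(⇒) This fails: n = 5 gives 5 ≡ 5 (mod 12) but 5 ≡ 5 (mod 6), so the conjunction on the right does not hold.

(⇐) This fails: n = 6 satisfies both congruences on the right (6 ≡ 0 mod 6 and 6 ≡ 2 mod 4) yet 6 ≡ 6 (mod 12), not 5.

Neither direction holds.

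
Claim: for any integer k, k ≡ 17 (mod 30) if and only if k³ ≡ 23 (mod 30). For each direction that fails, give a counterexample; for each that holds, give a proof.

Both implications hold.

(⟹) Suppose k ≡ 17 (mod 30). Write k = 30j + 17. Then (30j + 17)³ = 27000j³ + 45900j² + 26010j + 4913 = 30(900j³ + 1530j² + 867j + 163) + 23, so k³ ≡ 23 (mod 30).

(⟸) Conversely, suppose k³ ≡ 23 (mod 30). The only residue r in {0, …, 29} with r³ ≡ 23 (mod 30) is r = 17, so k ≡ 17 (mod 30).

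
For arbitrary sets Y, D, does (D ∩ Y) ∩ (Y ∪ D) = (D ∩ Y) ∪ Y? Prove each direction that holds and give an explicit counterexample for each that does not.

The sets are not equal: only the forward inclusion holds.

Forward inclusion. Let x ∈ (D ∩ Y) ∩ (Y ∪ D). Then x ∈ Y ∩ D, from which x ∈ (D ∩ Y) ∪ Y.

Reverse inclusion. This inclusion fails. Take Y = {1}, D = ∅; then 1 ∈ (D ∩ Y) ∪ Y but 1 ∉ (D ∩ Y) ∩ (Y ∪ D).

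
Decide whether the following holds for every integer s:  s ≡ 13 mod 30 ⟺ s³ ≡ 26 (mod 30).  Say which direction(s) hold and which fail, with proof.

Neither direction holds.

(→) This fails: take s = 13. Then 13 ≡ 13 (mod 30), but 13³ = 2197 ≡ 7 (mod 30), not 26.

(←) This fails: take s = 26. Then 26³ = 17576 ≡ 26 (mod 30), yet 26 ≡ 26 (mod 30), not 13.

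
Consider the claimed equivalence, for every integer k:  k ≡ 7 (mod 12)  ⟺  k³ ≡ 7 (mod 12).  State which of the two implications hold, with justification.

Both directions hold; the statement is true.

(⇐) Suppose k³ ≡ 7 (mod 12). The only residue r in {0, …, 11} with r³ ≡ 7 (mod 12) is r = 7, so k ≡ 7 (mod 12).

(⇒) Suppose k ≡ 7 (mod 12). Write k = 12j + 7. Then (12j + 7)³ = 1728j³ + 3024j² + 1764j + 343 = 12(144j³ + 252j² + 147j + 28) + 7, so k³ ≡ 7 (mod 12).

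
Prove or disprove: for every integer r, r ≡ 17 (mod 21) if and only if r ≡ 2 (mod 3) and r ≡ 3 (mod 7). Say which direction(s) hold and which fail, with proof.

Both directions hold; the statement is true.

(→) Suppose r ≡ 17 (mod 21); write r = 21j + 17. Since 3 ∣ 21, reducing mod 3 gives r ≡ 17 ≡ 2 (mod 3); since 7 ∣ 21, reducing mod 7 gives r ≡ 17 ≡ 3 (mod 7).

(←) Conversely, if r ≡ 2 (mod 3) and r ≡ 3 (mod 7), then by the Chinese remainder theorem r ≡ 17 (mod 21). This is exactly r ≡ 17 (mod 21).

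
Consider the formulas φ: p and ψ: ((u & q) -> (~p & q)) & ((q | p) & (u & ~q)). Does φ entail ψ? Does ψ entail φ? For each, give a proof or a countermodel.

(←) Assume the antecedent. If q is true, the antecedent cannot hold. If q is false, the antecedent forces (q = F, u = T, p = T), and p holds there. Either way p holds.

(→) This fails. Under q = F, u = F, p = T, the left side is true but the right side is false.

Only the converse holds.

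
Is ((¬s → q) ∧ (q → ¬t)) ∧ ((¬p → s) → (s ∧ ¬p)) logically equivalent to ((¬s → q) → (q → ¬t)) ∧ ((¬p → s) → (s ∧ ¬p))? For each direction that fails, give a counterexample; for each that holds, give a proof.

(⇐) This fails. Under s = F, p = F, t = F, q = F, the left side is false but the right side is true.

(⇒) Assume the antecedent. If q is true, the antecedent forces (s = F, p = F, t = F, q = T) or (s = T, p = F, t = F, q = T), and the consequent holds there. If q is false, the antecedent forces (s = T, p = F, t = F, q = F) or (s = T, p = F, t = T, q = F), and the consequent holds there. Either way the consequent holds.

Only the forward direction holds.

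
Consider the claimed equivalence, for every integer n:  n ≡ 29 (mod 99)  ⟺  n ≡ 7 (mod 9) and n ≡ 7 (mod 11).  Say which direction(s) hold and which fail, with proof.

(⇒) fails and (⇐) fails.

(→) This fails: n = 29 gives 29 ≡ 29 (mod 99) but 29 ≡ 2 (mod 9), so the conjunction on the right does not hold.

(←) This fails: n = 7 satisfies both congruences on the right (7 ≡ 7 mod 9 and 7 ≡ 7 mod 11) yet 7 ≡ 7 (mod 99), not 29.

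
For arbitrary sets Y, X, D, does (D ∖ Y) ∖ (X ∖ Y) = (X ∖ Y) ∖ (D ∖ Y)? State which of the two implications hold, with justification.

(⊆) fails and (⊇) fails.

(⟹) This inclusion fails. Take Y = ∅, X = ∅, D = {1}; then 1 ∈ (D ∖ Y) ∖ (X ∖ Y) but 1 ∉ (X ∖ Y) ∖ (D ∖ Y).

(⟸) This inclusion fails. Take Y = ∅, X = {1}, D = ∅; then 1 ∈ (X ∖ Y) ∖ (D ∖ Y) but 1 ∉ (D ∖ Y) ∖ (X ∖ Y).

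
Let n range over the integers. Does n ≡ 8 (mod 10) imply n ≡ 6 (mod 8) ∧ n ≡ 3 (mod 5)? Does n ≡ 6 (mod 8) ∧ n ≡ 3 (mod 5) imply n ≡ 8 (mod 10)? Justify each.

Not equivalent: only (⇐) holds.

[⇒] This fails: n = 8 gives 8 ≡ 8 (mod 10) but 8 ≡ 0 (mod 8), so the conjunction on the right does not hold.

[⇐] Conversely, if n ≡ 6 (mod 8) and n ≡ 3 (mod 5), then by the Chinese remainder theorem n ≡ 38 (mod 40). Since 38 ≡ 8 (mod 10) and 10 ∣ 40, we get n ≡ 8 (mod 10).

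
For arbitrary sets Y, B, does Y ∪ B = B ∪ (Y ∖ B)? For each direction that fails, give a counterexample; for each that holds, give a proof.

(⟹) Let x ∈ Y ∪ B. Then either x ∈ Y and x ∉ B; or x ∈ B and x ∉ Y; or x ∈ Y ∩ B. In each case x ∈ B ∪ (Y ∖ B), so Y ∪ B ⊆ B ∪ (Y ∖ B).

(⟸) Let x ∈ B ∪ (Y ∖ B). Then either x ∈ Y and x ∉ B; or x ∈ B and x ∉ Y; or x ∈ Y ∩ B. In each case x ∈ Y ∪ B, so B ∪ (Y ∖ B) ⊆ Y ∪ B.

Both inclusions hold; the sets are equal.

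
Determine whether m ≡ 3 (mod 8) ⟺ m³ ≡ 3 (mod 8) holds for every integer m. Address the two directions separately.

The biconditional holds.

(→) Suppose m ≡ 3 (mod 8). Write m = 8j + 3. Then (8j + 3)³ = 512j³ + 576j² + 216j + 27 = 8(64j³ + 72j² + 27j + 3) + 3, so m³ ≡ 3 (mod 8).

(←) Conversely, suppose m³ ≡ 3 (mod 8). The only residue r in {0, …, 7} with r³ ≡ 3 (mod 8) is r = 3, so m ≡ 3 (mod 8).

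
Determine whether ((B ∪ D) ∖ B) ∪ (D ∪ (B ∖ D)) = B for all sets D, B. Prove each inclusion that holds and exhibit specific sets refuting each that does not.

Only the reverse inclusion holds.

Forward inclusion. This inclusion fails. Take D = {1}, B = ∅; then 1 ∈ ((B ∪ D) ∖ B) ∪ (D ∪ (B ∖ D)) but 1 ∉ B.

Reverse inclusion. Let x ∈ B. Then either x ∈ B and x ∉ D; or x ∈ D ∩ B. In each case x ∈ ((B ∪ D) ∖ B) ∪ (D ∪ (B ∖ D)), so B ⊆ ((B ∪ D) ∖ B) ∪ (D ∪ (B ∖ D)).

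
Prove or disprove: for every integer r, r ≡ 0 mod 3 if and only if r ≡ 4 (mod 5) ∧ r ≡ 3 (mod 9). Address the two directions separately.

Forward direction. This fails: r = 0 gives 0 ≡ 0 (mod 3) but 0 ≡ 0 (mod 5), so the conjunction on the right does not hold.

Converse. If r ≡ 4 (mod 5) and r ≡ 3 (mod 9), then by the Chinese remainder theorem r ≡ 39 (mod 45). Since 39 ≡ 0 (mod 3) and 3 ∣ 45, we get r ≡ 0 (mod 3).

Only the reverse direction holds.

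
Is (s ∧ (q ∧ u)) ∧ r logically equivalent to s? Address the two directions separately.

Only the forward direction holds.

[⇒] Assume the antecedent. If q is true, the antecedent forces (q = T, u = T, s = T, r = T), and s holds there. If q is false, the antecedent cannot hold. Either way s holds.

[⇐] This fails. Under q = F, u = F, s = T, r = F, the left side is false but the right side is true.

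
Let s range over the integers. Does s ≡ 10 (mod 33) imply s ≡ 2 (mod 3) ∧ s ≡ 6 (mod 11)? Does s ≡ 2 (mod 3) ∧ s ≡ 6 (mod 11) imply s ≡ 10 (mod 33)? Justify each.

[⇒] This fails: s = 10 gives 10 ≡ 10 (mod 33) but 10 ≡ 1 (mod 3), so the conjunction on the right does not hold.

[⇐] This fails: s = 17 satisfies both congruences on the right (17 ≡ 2 mod 3 and 17 ≡ 6 mod 11) yet 17 ≡ 17 (mod 33), not 10.

Neither direction holds.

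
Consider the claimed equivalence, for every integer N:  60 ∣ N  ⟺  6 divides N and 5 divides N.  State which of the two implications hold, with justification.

[⇒] If 60 ∣ N, write N = 60q. Since 60 = 10·6, N = 6·(10q), so 6 ∣ N; and since 60 = 12·5, N = 5·(12q), so 5 ∣ N.

[⇐] This fails: take N = 30. Both 6 ∣ 30 and 5 ∣ 30, yet 30 is not a multiple of 60 (since 30 = 0·60 + 30), so 60 ∤ 30.

(⇒) holds; (⇐) fails.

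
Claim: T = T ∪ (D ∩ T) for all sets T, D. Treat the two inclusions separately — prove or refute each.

Both inclusions hold.

(⟹) Let x ∈ T. Then either x ∈ T and x ∉ D; or x ∈ T ∩ D. In each case x ∈ T ∪ (D ∩ T), so T ⊆ T ∪ (D ∩ T).

(⟸) Let x ∈ T ∪ (D ∩ T). Then either x ∈ T and x ∉ D; or x ∈ T ∩ D. In each case x ∈ T, so T ∪ (D ∩ T) ⊆ T.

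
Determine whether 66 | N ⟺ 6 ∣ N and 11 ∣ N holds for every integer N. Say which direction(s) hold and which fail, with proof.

(→) If 66 ∣ N, write N = 66q. Since 66 = 11·6, N = 6·(11q), so 6 ∣ N; and since 66 = 6·11, N = 11·(6q), so 11 ∣ N.

(←) Suppose 6 ∣ N and 11 ∣ N. Any common multiple of 6 and 11 is a multiple of their lcm; here gcd(6, 11) = 1, so lcm(6, 11) = 6·11 = 66, so 66 ∣ N.

The biconditional holds.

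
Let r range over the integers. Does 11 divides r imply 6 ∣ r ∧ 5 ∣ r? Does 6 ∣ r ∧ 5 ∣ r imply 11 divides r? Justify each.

(⇒) This fails: take r = 11. Certainly 11 ∣ 11, but 6 ∤ 11.

(⇐) This fails: take r = 30. Both 6 ∣ 30 and 5 ∣ 30, yet 30 is not a multiple of 11 (since 30 = 2·11 + 8), so 11 ∤ 30.

Neither direction holds.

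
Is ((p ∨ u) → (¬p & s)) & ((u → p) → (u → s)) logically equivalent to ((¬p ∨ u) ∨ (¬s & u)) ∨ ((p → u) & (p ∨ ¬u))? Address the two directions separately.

(⇒) holds; (⇐) fails.

(⇒) Assume the antecedent. If u is true, the consequent reduces to true regardless of the other variables. If u is false, the antecedent forces (u = F, p = F, s = F) or (u = F, p = F, s = T), and the consequent holds there. Either way the consequent holds.

(⇐) This fails. Under u = T, p = F, s = F, the left side is false but the right side is true.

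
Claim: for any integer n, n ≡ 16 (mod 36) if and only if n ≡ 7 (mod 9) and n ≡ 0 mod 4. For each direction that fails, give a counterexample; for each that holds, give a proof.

Both directions hold; the statement is true.

(⇒) Suppose n ≡ 16 (mod 36); write n = 36j + 16. Since 9 ∣ 36, reducing mod 9 gives n ≡ 16 ≡ 7 (mod 9); since 4 ∣ 36, reducing mod 4 gives n ≡ 16 ≡ 0 (mod 4).

(⇐) Conversely, if n ≡ 7 (mod 9) and n ≡ 0 (mod 4), then by the Chinese remainder theorem n ≡ 16 (mod 36). This is exactly n ≡ 16 (mod 36).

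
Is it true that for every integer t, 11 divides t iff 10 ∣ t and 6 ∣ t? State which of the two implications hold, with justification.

Forward direction. This fails: take t = 11. Certainly 11 ∣ 11, but 10 ∤ 11.

Converse. This fails: take t = 30. Both 10 ∣ 30 and 6 ∣ 30, yet 30 is not a multiple of 11 (since 30 = 2·11 + 8), so 11 ∤ 30.

Neither direction holds.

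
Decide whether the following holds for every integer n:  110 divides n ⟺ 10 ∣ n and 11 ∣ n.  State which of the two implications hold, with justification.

[⇒] If 110 ∣ n, write n = 110q. Since 110 = 11·10, n = 10·(11q), so 10 ∣ n; and since 110 = 10·11, n = 11·(10q), so 11 ∣ n.

[⇐] Suppose 10 ∣ n and 11 ∣ n. Any common multiple of 10 and 11 is a multiple of their lcm; here gcd(10, 11) = 1, so lcm(10, 11) = 10·11 = 110, so 110 ∣ n.

Equivalent; both directions hold.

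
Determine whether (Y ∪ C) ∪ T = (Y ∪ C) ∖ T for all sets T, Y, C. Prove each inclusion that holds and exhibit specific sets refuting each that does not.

Forward inclusion. This inclusion fails. Take T = {1}, Y = ∅, C = ∅; then 1 ∈ (Y ∪ C) ∪ T but 1 ∉ (Y ∪ C) ∖ T.

Reverse inclusion. Let x ∈ (Y ∪ C) ∖ T. Then either x ∈ Y and x ∉ T, C; or x ∈ C and x ∉ T, Y; or x ∈ Y ∩ C and x ∉ T. In each case x ∈ (Y ∪ C) ∪ T, so (Y ∪ C) ∖ T ⊆ (Y ∪ C) ∪ T.

Only the reverse inclusion holds.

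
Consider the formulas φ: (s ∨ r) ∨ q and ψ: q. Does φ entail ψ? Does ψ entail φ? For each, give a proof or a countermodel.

(⇒) fails; (⇐) holds.

(→) This fails. Under r = T, q = F, s = F, the left side is true but the right side is false.

(←) Assume the antecedent. If r is true, (s ∨ r) ∨ q reduces to true regardless of the other variables. If r is false, the antecedent forces (r = F, q = T, s = F) or (r = F, q = T, s = T), and (s ∨ r) ∨ q holds there. Either way (s ∨ r) ∨ q holds.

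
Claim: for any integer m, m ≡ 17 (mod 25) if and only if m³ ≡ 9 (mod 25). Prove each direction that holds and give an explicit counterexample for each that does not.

(→) This fails: take m = 17. Then 17 ≡ 17 (mod 25), but 17³ = 4913 ≡ 13 (mod 25), not 9.

(←) This fails: take m = 19. Then 19³ = 6859 ≡ 9 (mod 25), yet 19 ≡ 19 (mod 25), not 17.

Neither implication holds.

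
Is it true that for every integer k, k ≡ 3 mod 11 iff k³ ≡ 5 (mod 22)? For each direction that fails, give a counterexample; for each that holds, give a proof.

(⟹) This fails: take k = 14. Then 14 ≡ 3 (mod 11), but 14³ = 2744 ≡ 16 (mod 22), not 5.

(⟸) Conversely, the residues r modulo 22 with r³ ≡ 5 (mod 22) are exactly {3}, and each is ≡ 3 (mod 11).

Not equivalent: only (⇐) holds.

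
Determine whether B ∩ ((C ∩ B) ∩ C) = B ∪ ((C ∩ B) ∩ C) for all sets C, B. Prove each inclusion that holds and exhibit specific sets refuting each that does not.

Only the forward inclusion holds.

(⊆) Let x ∈ B ∩ ((C ∩ B) ∩ C). Then x ∈ C ∩ B, from which x ∈ B ∪ ((C ∩ B) ∩ C).

(⊇) This inclusion fails. Take C = ∅, B = {1}; then 1 ∈ B ∪ ((C ∩ B) ∩ C) but 1 ∉ B ∩ ((C ∩ B) ∩ C).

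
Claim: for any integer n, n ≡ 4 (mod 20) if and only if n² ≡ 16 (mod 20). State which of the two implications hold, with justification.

Converse. This fails: take n = 6. Then 6² = 36 ≡ 16 (mod 20), yet 6 ≡ 6 (mod 20), not 4.

Forward direction. Suppose n ≡ 4 (mod 20). Write n = 20j + 4. Then (20j + 4)² = 400j² + 160j + 16 = 20(20j² + 8j) + 16, so n² ≡ 16 (mod 20).

(⇒) holds; (⇐) fails.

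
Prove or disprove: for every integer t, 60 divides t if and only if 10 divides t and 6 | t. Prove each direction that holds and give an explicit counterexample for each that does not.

Not equivalent: only (⇒) holds.

(→) If 60 ∣ t, write t = 60q. Since 60 = 6·10, t = 10·(6q), so 10 ∣ t; and since 60 = 10·6, t = 6·(10q), so 6 ∣ t.

(←) This fails: take t = 30. Both 10 ∣ 30 and 6 ∣ 30, yet 30 is not a multiple of 60 (since 30 = 0·60 + 30), so 60 ∤ 30.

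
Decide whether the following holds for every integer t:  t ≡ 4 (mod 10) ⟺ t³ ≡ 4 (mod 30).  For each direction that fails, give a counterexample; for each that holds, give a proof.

(⇒) This fails: take t = 14. Then 14 ≡ 4 (mod 10), but 14³ = 2744 ≡ 14 (mod 30), not 4.

(⇐) Conversely, the residues r modulo 30 with r³ ≡ 4 (mod 30) are exactly {4}, and each is ≡ 4 (mod 10).

Not equivalent: only (⇐) holds.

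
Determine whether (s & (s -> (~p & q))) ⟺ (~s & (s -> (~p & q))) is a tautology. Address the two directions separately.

Neither implication holds.

[⇒] This fails. Under p = F, s = T, q = T, the left side is true but the right side is false.

[⇐] This fails. Under p = F, s = F, q = F, the left side is false but the right side is true.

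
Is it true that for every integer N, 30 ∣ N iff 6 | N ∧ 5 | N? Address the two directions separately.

The biconditional holds.

(⇒) If 30 ∣ N, write N = 30q. Since 30 = 5·6, N = 6·(5q), so 6 ∣ N; and since 30 = 6·5, N = 5·(6q), so 5 ∣ N.

(⇐) Suppose 6 ∣ N and 5 ∣ N. Any common multiple of 6 and 5 is a multiple of their lcm; here gcd(6, 5) = 1, so lcm(6, 5) = 6·5 = 30, so 30 ∣ N.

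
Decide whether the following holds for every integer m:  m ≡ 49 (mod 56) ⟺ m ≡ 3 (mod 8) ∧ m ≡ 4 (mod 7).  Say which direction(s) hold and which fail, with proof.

[⇒] This fails: m = 49 gives 49 ≡ 49 (mod 56) but 49 ≡ 1 (mod 8), so the conjunction on the right does not hold.

[⇐] This fails: m = 11 satisfies both congruences on the right (11 ≡ 3 mod 8 and 11 ≡ 4 mod 7) yet 11 ≡ 11 (mod 56), not 49.

Neither direction holds.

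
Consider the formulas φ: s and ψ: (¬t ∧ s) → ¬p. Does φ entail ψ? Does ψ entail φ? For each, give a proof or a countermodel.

[⇒] This fails. Under t = F, s = T, p = T, the left side is true but the right side is false.

[⇐] This fails. Under t = F, s = F, p = F, the left side is false but the right side is true.

(⇒) fails and (⇐) fails.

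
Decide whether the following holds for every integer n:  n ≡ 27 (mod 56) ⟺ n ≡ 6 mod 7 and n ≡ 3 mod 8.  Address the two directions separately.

The biconditional holds.

Forward direction. Suppose n ≡ 27 (mod 56); write n = 56j + 27. Since 7 ∣ 56, reducing mod 7 gives n ≡ 27 ≡ 6 (mod 7); since 8 ∣ 56, reducing mod 8 gives n ≡ 27 ≡ 3 (mod 8).

Converse. If n ≡ 6 (mod 7) and n ≡ 3 (mod 8), then by the Chinese remainder theorem n ≡ 27 (mod 56). This is exactly n ≡ 27 (mod 56).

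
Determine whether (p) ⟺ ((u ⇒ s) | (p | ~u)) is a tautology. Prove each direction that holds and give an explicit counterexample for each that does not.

Only the forward implication holds.

(←) This fails. Under s = F, p = F, u = F, the left side is false but the right side is true.

(→) Assume the antecedent. If s is true, (u ⇒ s) | (p | ~u) reduces to true regardless of the other variables. If s is false, the antecedent forces (s = F, p = T, u = F) or (s = F, p = T, u = T), and (u ⇒ s) | (p | ~u) holds there. Either way (u ⇒ s) | (p | ~u) holds.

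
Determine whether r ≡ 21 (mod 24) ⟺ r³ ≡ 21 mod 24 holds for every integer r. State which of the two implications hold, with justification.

Both directions hold; the statement is true.

(→) Suppose r ≡ 21 (mod 24). Write r = 24j + 21. Then (24j + 21)³ = 13824j³ + 36288j² + 31752j + 9261 = 24(576j³ + 1512j² + 1323j + 385) + 21, so r³ ≡ 21 (mod 24).

(←) Conversely, suppose r³ ≡ 21 (mod 24). The only residue r in {0, …, 23} with r³ ≡ 21 (mod 24) is r = 21, so r ≡ 21 (mod 24).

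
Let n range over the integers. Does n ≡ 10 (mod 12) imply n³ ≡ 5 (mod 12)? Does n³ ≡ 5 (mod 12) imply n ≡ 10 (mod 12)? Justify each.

Forward direction. This fails: take n = 10. Then 10 ≡ 10 (mod 12), but 10³ = 1000 ≡ 4 (mod 12), not 5.

Converse. This fails: take n = 5. Then 5³ = 125 ≡ 5 (mod 12), yet 5 ≡ 5 (mod 12), not 10.

(⇒) fails and (⇐) fails.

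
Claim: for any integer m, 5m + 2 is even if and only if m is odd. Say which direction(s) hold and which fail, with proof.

[⇒] This fails: m = 0 gives 5m + 2 = 2, which is even, but 0 is even, not odd.

[⇐] This also fails: m = 3 is odd, but 5m + 2 = 17 is odd, not even.

(⇒) fails and (⇐) fails.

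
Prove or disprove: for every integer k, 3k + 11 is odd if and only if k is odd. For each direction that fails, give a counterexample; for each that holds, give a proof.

(→) This fails: k = 6 gives 3k + 11 = 29, which is odd, but 6 is even, not odd.

(←) This also fails: k = 3 is odd, but 3k + 11 = 20 is even, not odd.

(⇒) fails and (⇐) fails.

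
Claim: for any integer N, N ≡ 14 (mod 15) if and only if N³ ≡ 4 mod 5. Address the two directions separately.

Only the forward direction holds.

Forward direction. Suppose N ≡ 14 (mod 15). Then N³ ≡ 14³ = 2744 (mod 15), and since 5 ∣ 15, also N³ ≡ 4 (mod 5).

Converse. This fails: take N = 4. Then 4³ = 64 ≡ 4 (mod 5), yet 4 ≡ 4 (mod 15), not 14.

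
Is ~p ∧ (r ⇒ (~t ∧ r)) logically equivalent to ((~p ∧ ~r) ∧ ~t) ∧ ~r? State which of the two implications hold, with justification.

(←) Assume the antecedent. If t is true, the antecedent cannot hold. If t is false, the antecedent forces (t = F, p = F, r = F), and ~p ∧ (r ⇒ (~t ∧ r)) holds there. Either way ~p ∧ (r ⇒ (~t ∧ r)) holds.

(→) This fails. Under t = T, p = F, r = F, the left side is true but the right side is false.

The forward direction fails; the converse holds.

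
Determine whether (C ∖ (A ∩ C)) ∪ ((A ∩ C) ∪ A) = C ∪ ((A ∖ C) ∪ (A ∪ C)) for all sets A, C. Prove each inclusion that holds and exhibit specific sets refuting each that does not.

Forward inclusion. Let x ∈ (C ∖ (A ∩ C)) ∪ ((A ∩ C) ∪ A). Then either x ∈ A and x ∉ C; or x ∈ C and x ∉ A; or x ∈ A ∩ C. In each case x ∈ C ∪ ((A ∖ C) ∪ (A ∪ C)), so (C ∖ (A ∩ C)) ∪ ((A ∩ C) ∪ A) ⊆ C ∪ ((A ∖ C) ∪ (A ∪ C)).

Reverse inclusion. Let x ∈ C ∪ ((A ∖ C) ∪ (A ∪ C)). Then either x ∈ A and x ∉ C; or x ∈ C and x ∉ A; or x ∈ A ∩ C. In each case x ∈ (C ∖ (A ∩ C)) ∪ ((A ∩ C) ∪ A), so C ∪ ((A ∖ C) ∪ (A ∪ C)) ⊆ (C ∖ (A ∩ C)) ∪ ((A ∩ C) ∪ A).

Both inclusions hold.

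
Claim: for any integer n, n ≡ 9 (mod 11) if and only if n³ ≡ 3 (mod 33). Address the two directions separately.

(→) This fails: take n = 20. Then 20 ≡ 9 (mod 11), but 20³ = 8000 ≡ 14 (mod 33), not 3.

(←) Conversely, the residues r modulo 33 with r³ ≡ 3 (mod 33) are exactly {9}, and each is ≡ 9 (mod 11).

Only the converse holds.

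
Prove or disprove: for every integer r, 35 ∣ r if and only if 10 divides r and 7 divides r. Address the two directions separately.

(⟸) Suppose 10 ∣ r and 7 ∣ r. Any common multiple of 10 and 7 is a multiple of their lcm; here gcd(10, 7) = 1, so lcm(10, 7) = 10·7 = 70, so 70 ∣ r. Since 35 ∣ 70, it follows that 35 ∣ r.

(⟹) This fails: take r = 35. Certainly 35 ∣ 35, but 10 ∤ 35.

Only the reverse direction holds.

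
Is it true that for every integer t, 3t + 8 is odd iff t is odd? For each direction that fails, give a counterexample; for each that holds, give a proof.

[⇒] Suppose 3t + 8 is odd. Since 3 is odd, 3t and t have the same parity, so 3t + 8 ≡ t + 8 (mod 2). As 8 is even, 3t + 8 is odd exactly when t is odd. Thus t is odd.

[⇐] Conversely, suppose t is odd; write t = 2j + 1. Then 3t + 8 = 3·(2j + 1) + 8 = 2·3j + 11, which is odd.

Both directions hold.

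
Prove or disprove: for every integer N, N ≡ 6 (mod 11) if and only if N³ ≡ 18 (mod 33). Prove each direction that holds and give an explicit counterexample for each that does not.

(⇒) fails; (⇐) holds.

Forward direction. This fails: take N = 17. Then 17 ≡ 6 (mod 11), but 17³ = 4913 ≡ 29 (mod 33), not 18.

Converse. The residues r modulo 33 with r³ ≡ 18 (mod 33) are exactly {6}, and each is ≡ 6 (mod 11).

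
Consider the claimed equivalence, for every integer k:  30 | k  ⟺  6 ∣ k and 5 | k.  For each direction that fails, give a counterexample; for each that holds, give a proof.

Both directions hold.

(→) If 30 ∣ k, write k = 30q. Since 30 = 5·6, k = 6·(5q), so 6 ∣ k; and since 30 = 6·5, k = 5·(6q), so 5 ∣ k.

(←) Suppose 6 ∣ k and 5 ∣ k. Any common multiple of 6 and 5 is a multiple of their lcm; here gcd(6, 5) = 1, so lcm(6, 5) = 6·5 = 30, so 30 ∣ k.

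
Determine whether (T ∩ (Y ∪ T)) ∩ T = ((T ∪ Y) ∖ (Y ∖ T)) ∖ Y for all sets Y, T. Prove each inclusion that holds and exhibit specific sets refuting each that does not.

(⊆) This inclusion fails. Take Y = {1}, T = {1}; then 1 ∈ (T ∩ (Y ∪ T)) ∩ T but 1 ∉ ((T ∪ Y) ∖ (Y ∖ T)) ∖ Y.

(⊇) Let x ∈ ((T ∪ Y) ∖ (Y ∖ T)) ∖ Y. Then x ∈ T and x ∉ Y, from which x ∈ (T ∩ (Y ∪ T)) ∩ T.

(⊆) fails; (⊇) holds.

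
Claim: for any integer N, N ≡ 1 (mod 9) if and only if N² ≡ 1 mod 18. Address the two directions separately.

[⇒] This fails: take N = 10. Then 10 ≡ 1 (mod 9), but 10² = 100 ≡ 10 (mod 18), not 1.

[⇐] This fails: take N = 17. Then 17² = 289 ≡ 1 (mod 18), yet 17 ≡ 8 (mod 9), not 1.

Neither implication holds.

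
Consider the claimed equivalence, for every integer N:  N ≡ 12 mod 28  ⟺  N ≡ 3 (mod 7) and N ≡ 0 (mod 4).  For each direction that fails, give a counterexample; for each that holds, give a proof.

Both directions fail.

[⇒] This fails: N = 12 gives 12 ≡ 12 (mod 28) but 12 ≡ 5 (mod 7), so the conjunction on the right does not hold.

[⇐] This fails: N = 24 satisfies both congruences on the right (24 ≡ 3 mod 7 and 24 ≡ 0 mod 4) yet 24 ≡ 24 (mod 28), not 12.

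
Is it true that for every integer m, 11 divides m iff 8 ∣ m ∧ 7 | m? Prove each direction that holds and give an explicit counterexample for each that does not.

(⇒) This fails: take m = 11. Certainly 11 ∣ 11, but 8 ∤ 11.

(⇐) This fails: take m = 56. Both 8 ∣ 56 and 7 ∣ 56, yet 56 is not a multiple of 11 (since 56 = 5·11 + 1), so 11 ∤ 56.

Neither direction holds.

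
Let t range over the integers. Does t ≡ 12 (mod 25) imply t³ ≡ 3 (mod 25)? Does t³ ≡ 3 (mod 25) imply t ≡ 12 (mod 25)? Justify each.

Forward direction. Suppose t ≡ 12 (mod 25). Write t = 25j + 12. Then (25j + 12)³ = 15625j³ + 22500j² + 10800j + 1728 = 25(625j³ + 900j² + 432j + 69) + 3, so t³ ≡ 3 (mod 25).

Converse. Suppose t³ ≡ 3 (mod 25). The only residue r in {0, …, 24} with r³ ≡ 3 (mod 25) is r = 12, so t ≡ 12 (mod 25).

Equivalent; both directions hold.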